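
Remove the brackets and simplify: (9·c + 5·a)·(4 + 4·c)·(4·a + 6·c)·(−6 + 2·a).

−1584·a·c + 48·a^2·c − 1296·c^2 − 1152·a·c^2 + 528·a^2·c^2 − 1296·c^3 + 432·a·c^3 − 480·a^2 + 160·a^3 + 160·a^3·c

(9·c + 5·a)·(4 + 4·c)·(4·a + 6·c)·(−6 + 2·a)
= (36·c + 36·c^2 + 20·a + 20·a·c)·(4·a + 6·c)·(−6 + 2·a)    [distributive law]
= (144·a·c + 216·c^2 + 144·a·c^2 + 216·c^3 + 80·a^2 + 120·a·c + 80·a^2·c + 120·a·c^2)·(−6 + 2·a)    [distributive law]
= (264·a·c + 216·c^2 + 264·a·c^2 + 216·c^3 + 80·a^2 + 80·a^2·c)·(−6 + 2·a)    [combine like terms]
= −1584·a·c + 528·a^2·c − 1296·c^2 + 432·a·c^2 − 1584·a·c^2 + 528·a^2·c^2 − 1296·c^3 + 432·a·c^3 − 480·a^2 + 160·a^3 − 480·a^2·c + 160·a^3·c    [distributive law]
= −1584·a·c + 48·a^2·c − 1296·c^2 − 1152·a·c^2 + 528·a^2·c^2 − 1296·c^3 + 432·a·c^3 − 480·a^2 + 160·a^3 + 160·a^3·c    [combine like terms]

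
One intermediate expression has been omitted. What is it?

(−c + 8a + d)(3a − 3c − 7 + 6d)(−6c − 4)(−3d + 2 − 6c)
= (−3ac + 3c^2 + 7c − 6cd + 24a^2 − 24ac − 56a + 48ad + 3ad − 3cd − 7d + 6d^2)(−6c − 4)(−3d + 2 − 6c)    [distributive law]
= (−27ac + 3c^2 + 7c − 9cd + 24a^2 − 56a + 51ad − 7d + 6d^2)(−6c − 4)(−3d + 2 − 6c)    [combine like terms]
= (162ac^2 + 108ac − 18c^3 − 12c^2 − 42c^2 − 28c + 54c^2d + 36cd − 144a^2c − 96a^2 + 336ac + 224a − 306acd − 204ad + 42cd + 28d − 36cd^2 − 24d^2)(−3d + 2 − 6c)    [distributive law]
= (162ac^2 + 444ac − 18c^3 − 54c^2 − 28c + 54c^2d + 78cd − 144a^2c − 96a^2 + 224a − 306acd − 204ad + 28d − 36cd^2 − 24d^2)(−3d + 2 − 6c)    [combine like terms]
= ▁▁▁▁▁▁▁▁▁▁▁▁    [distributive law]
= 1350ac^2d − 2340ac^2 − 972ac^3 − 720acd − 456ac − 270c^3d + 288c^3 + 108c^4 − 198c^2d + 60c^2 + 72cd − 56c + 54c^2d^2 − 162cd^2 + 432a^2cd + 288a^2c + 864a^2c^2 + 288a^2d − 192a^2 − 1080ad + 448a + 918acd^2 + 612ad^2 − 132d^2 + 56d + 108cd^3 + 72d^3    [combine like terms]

After distributive law, the bracketed line is:

−486ac^2d + 324ac^2 − 972ac^3 − 1332acd + 888ac − 2664ac^2 + 54c^3d − 36c^3 + 108c^4 + 162c^2d − 108c^2 + 324c^3 + 84cd − 56c + 168c^2 − 162c^2d^2 + 108c^2d − 324c^3d − 234cd^2 + 156cd − 468c^2d + 432a^2cd − 288a^2c + 864a^2c^2 + 288a^2d − 192a^2 + 576a^2c − 672ad + 448a − 1344ac + 918acd^2 − 612acd + 1836ac^2d + 612ad^2 − 408ad + 1224acd − 84d^2 + 56d − 168cd + 108cd^3 − 72cd^2 + 216c^2d^2 + 72d^3 − 48d^2 + 144cd^2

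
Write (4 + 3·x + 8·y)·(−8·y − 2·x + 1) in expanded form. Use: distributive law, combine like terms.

(4 + 3·x + 8·y)·(−8·y − 2·x + 1)
= −32·y − 8·x + 4 − 24·x·y − 6·x² + 3·x − 64·y² − 16·x·y + 8·y    [distributive law]
= −24·y − 5·x + 4 − 40·x·y − 6·x² − 64·y²    [combine like terms]

−24·y − 5·x + 4 − 40·x·y − 6·x² − 64·y²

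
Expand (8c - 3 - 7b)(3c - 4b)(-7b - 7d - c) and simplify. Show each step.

-115bc^2 - 168c^2d - 24c^3 + 343b^2c + 371bcd + 51bc + 63cd + 9c^2 - 84b^2 - 84bd - 196b^3 - 196b^2d

(8c - 3 - 7b)(3c - 4b)(-7b - 7d - c)
= (24c^2 - 32bc - 9c + 12b - 21bc + 28b^2)(-7b - 7d - c)    [distributive law]
= (24c^2 - 53bc - 9c + 12b + 28b^2)(-7b - 7d - c)    [combine like terms]
= -168bc^2 - 168c^2d - 24c^3 + 371b^2c + 371bcd + 53bc^2 + 63bc + 63cd + 9c^2 - 84b^2 - 84bd - 12bc - 196b^3 - 196b^2d - 28b^2c    [distributive law]
= -115bc^2 - 168c^2d - 24c^3 + 343b^2c + 371bcd + 51bc + 63cd + 9c^2 - 84b^2 - 84bd - 196b^3 - 196b^2d    [combine like terms]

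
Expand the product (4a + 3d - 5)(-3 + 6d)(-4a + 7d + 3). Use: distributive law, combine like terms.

48a^2 + 144ad - 96a - 96a^2d + 96ad^2 - 219d^2 - 12d + 126d^3 + 45

(4a + 3d - 5)(-3 + 6d)(-4a + 7d + 3)
= (-12a + 24ad - 9d + 18d^2 + 15 - 30d)(-4a + 7d + 3)    [distributive law]
= (-12a + 24ad - 39d + 18d^2 + 15)(-4a + 7d + 3)    [combine like terms]
= 48a^2 - 84ad - 36a - 96a^2d + 168ad^2 + 72ad + 156ad - 273d^2 - 117d - 72ad^2 + 126d^3 + 54d^2 - 60a + 105d + 45    [distributive law]
= 48a^2 + 144ad - 96a - 96a^2d + 96ad^2 - 219d^2 - 12d + 126d^3 + 45    [combine like terms]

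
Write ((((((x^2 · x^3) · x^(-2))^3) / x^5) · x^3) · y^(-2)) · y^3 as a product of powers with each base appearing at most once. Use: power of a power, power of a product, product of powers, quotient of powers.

x^7y

((((((x^2 · x^3) · x^(-2))^3) / x^5) · x^3) · y^(-2)) · y^3
= ((((((x^2 · x^3)^3) · ((x^(-2))^3)) / x^5) · x^3) · y^(-2)) · y^3    [power of a product]
= (((((((x^2)^3) · ((x^3)^3)) · ((x^(-2))^3)) / x^5) · x^3) · y^(-2)) · y^3    [power of a product]
= (((((x^6 · ((x^3)^3)) · ((x^(-2))^3)) / x^5) · x^3) · y^(-2)) · y^3    [power of a power]
= (((((x^6 · x^9) · ((x^(-2))^3)) / x^5) · x^3) · y^(-2)) · y^3    [power of a power]
= ((((x^15 · ((x^(-2))^3)) / x^5) · x^3) · y^(-2)) · y^3    [product of powers]
= ((((x^15 · x^(-6)) / x^5) · x^3) · y^(-2)) · y^3    [power of a power]
= (((x^9 / x^5) · x^3) · y^(-2)) · y^3    [product of powers]
= ((x^4 · x^3) · y^(-2)) · y^3    [quotient of powers]
= (x^7 · y^(-2)) · y^3    [product of powers]
= x^7y    [product of powers]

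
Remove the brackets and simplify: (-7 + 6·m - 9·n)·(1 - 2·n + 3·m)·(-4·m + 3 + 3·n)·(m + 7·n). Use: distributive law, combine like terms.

(-7 + 6·m - 9·n)·(1 - 2·n + 3·m)·(-4·m + 3 + 3·n)·(m + 7·n)
= (-7 + 14·n - 21·m + 6·m - 12·m·n + 18·m^2 - 9·n + 18·n^2 - 27·m·n)·(-4·m + 3 + 3·n)·(m + 7·n)    [distributive law]
= (-7 + 5·n - 15·m - 39·m·n + 18·m^2 + 18·n^2)·(-4·m + 3 + 3·n)·(m + 7·n)    [combine like terms]
= (28·m - 21 - 21·n - 20·m·n + 15·n + 15·n^2 + 60·m^2 - 45·m - 45·m·n + 156·m^2·n - 117·m·n - 117·m·n^2 - 72·m^3 + 54·m^2 + 54·m^2·n - 72·m·n^2 + 54·n^2 + 54·n^3)·(m + 7·n)    [distributive law]
= (-17·m - 21 - 6·n - 182·m·n + 69·n^2 + 114·m^2 + 210·m^2·n - 189·m·n^2 - 72·m^3 + 54·n^3)·(m + 7·n)    [combine like terms]
= -17·m^2 - 119·m·n - 21·m - 147·n - 6·m·n - 42·n^2 - 182·m^2·n - 1274·m·n^2 + 69·m·n^2 + 483·n^3 + 114·m^3 + 798·m^2·n + 210·m^3·n + 1470·m^2·n^2 - 189·m^2·n^2 - 1323·m·n^3 - 72·m^4 - 504·m^3·n + 54·m·n^3 + 378·n^4    [distributive law]
= -17·m^2 - 125·m·n - 21·m - 147·n - 42·n^2 + 616·m^2·n - 1205·m·n^2 + 483·n^3 + 114·m^3 - 294·m^3·n + 1281·m^2·n^2 - 1269·m·n^3 - 72·m^4 + 378·n^4    [combine like terms]

-17·m^2 - 125·m·n - 21·m - 147·n - 42·n^2 + 616·m^2·n - 1205·m·n^2 + 483·n^3 + 114·m^3 - 294·m^3·n + 1281·m^2·n^2 - 1269·m·n^3 - 72·m^4 + 378·n^4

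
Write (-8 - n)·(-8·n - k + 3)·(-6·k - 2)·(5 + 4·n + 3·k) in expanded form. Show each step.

-1694·k·n - 1760·k·n² - 1326·k²·n - 418·n - 568·n² + 144·k² - 144·k³ + 784·k + 240 - 192·k·n³ - 168·k²·n² - 64·n³ - 18·k³·n

(-8 - n)·(-8·n - k + 3)·(-6·k - 2)·(5 + 4·n + 3·k)
= (64·n + 8·k - 24 + 8·n² + k·n - 3·n)·(-6·k - 2)·(5 + 4·n + 3·k)    [distributive law]
= (61·n + 8·k - 24 + 8·n² + k·n)·(-6·k - 2)·(5 + 4·n + 3·k)    [combine like terms]
= (-366·k·n - 122·n - 48·k² - 16·k + 144·k + 48 - 48·k·n² - 16·n² - 6·k²·n - 2·k·n)·(5 + 4·n + 3·k)    [distributive law]
= (-368·k·n - 122·n - 48·k² + 128·k + 48 - 48·k·n² - 16·n² - 6·k²·n)·(5 + 4·n + 3·k)    [combine like terms]
= -1840·k·n - 1472·k·n² - 1104·k²·n - 610·n - 488·n² - 366·k·n - 240·k² - 192·k²·n - 144·k³ + 640·k + 512·k·n + 384·k² + 240 + 192·n + 144·k - 240·k·n² - 192·k·n³ - 144·k²·n² - 80·n² - 64·n³ - 48·k·n² - 30·k²·n - 24·k²·n² - 18·k³·n    [distributive law]
= -1694·k·n - 1760·k·n² - 1326·k²·n - 418·n - 568·n² + 144·k² - 144·k³ + 784·k + 240 - 192·k·n³ - 168·k²·n² - 64·n³ - 18·k³·n    [combine like terms]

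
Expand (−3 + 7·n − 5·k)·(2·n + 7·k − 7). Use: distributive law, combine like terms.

(−3 + 7·n − 5·k)·(2·n + 7·k − 7)
= −6·n − 21·k + 21 + 14·n^2 + 49·k·n − 49·n − 10·k·n − 35·k^2 + 35·k    [distributive law]
= −55·n + 14·k + 21 + 14·n^2 + 39·k·n − 35·k^2    [combine like terms]

−55·n + 14·k + 21 + 14·n^2 + 39·k·n − 35·k^2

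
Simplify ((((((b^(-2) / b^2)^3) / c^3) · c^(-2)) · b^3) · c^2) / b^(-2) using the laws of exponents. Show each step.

((((((b^(-2) / b^2)^3) / c^3) · c^(-2)) · b^3) · c^2) / b^(-2)
= (((((((b^(-2))^3) / ((b^2)^3)) / c^3) · c^(-2)) · b^3) · c^2) / b^(-2)    [power of a quotient]
= (((((b^(-6) / ((b^2)^3)) / c^3) · c^(-2)) · b^3) · c^2) / b^(-2)    [power of a power]
= (((((b^(-6) / b^6) / c^3) · c^(-2)) · b^3) · c^2) / b^(-2)    [power of a power]
= ((((b^(-12) / c^3) · c^(-2)) · b^3) · c^2) / b^(-2)    [quotient of powers]
= b^(-7)c^(-3)    [quotient of powers; product of powers]

b^(-7)c^(-3)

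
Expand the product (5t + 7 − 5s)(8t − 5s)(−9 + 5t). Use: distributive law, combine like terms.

(5t + 7 − 5s)(8t − 5s)(−9 + 5t)
= (40t^2 − 25st + 56t − 35s − 40st + 25s^2)(−9 + 5t)    [distributive law]
= (40t^2 − 65st + 56t − 35s + 25s^2)(−9 + 5t)    [combine like terms]
= −360t^2 + 200t^3 + 585st − 325st^2 − 504t + 280t^2 + 315s − 175st − 225s^2 + 125s^2t    [distributive law]
= −80t^2 + 200t^3 + 410st − 325st^2 − 504t + 315s − 225s^2 + 125s^2t    [combine like terms]

−80t^2 + 200t^3 + 410st − 325st^2 − 504t + 315s − 225s^2 + 125s^2t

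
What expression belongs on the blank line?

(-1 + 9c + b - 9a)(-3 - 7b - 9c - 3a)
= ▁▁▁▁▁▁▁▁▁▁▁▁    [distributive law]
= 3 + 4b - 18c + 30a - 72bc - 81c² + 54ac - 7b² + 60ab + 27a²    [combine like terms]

Applying distributive law to the line above:

3 + 7b + 9c + 3a - 27c - 63bc - 81c² - 27ac - 3b - 7b² - 9bc - 3ab + 27a + 63ab + 81ac + 27a²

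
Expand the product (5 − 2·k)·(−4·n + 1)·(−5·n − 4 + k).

(5 − 2·k)·(−4·n + 1)·(−5·n − 4 + k)
= (−20·n + 5 + 8·k·n − 2·k)·(−5·n − 4 + k)    [distributive law]
= 100·n² + 80·n − 20·k·n − 25·n − 20 + 5·k − 40·k·n² − 32·k·n + 8·k²·n + 10·k·n + 8·k − 2·k²    [distributive law]
= 100·n² + 55·n − 42·k·n − 20 + 13·k − 40·k·n² + 8·k²·n − 2·k²    [combine like terms]

100·n² + 55·n − 42·k·n − 20 + 13·k − 40·k·n² + 8·k²·n − 2·k²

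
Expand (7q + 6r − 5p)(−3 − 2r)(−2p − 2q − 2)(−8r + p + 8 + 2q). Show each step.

(7q + 6r − 5p)(−3 − 2r)(−2p − 2q − 2)(−8r + p + 8 + 2q)
= (−21q − 14qr − 18r − 12r^2 + 15p + 10pr)(−2p − 2q − 2)(−8r + p + 8 + 2q)    [distributive law]
= (42pq + 42q^2 + 42q + 28pqr + 28q^2r + 28qr + 36pr + 36qr + 36r + 24pr^2 + 24qr^2 + 24r^2 − 30p^2 − 30pq − 30p − 20p^2r − 20pqr − 20pr)(−8r + p + 8 + 2q)    [distributive law]
= (12pq + 42q^2 + 42q + 8pqr + 28q^2r + 64qr + 16pr + 36r + 24pr^2 + 24qr^2 + 24r^2 − 30p^2 − 30p − 20p^2r)(−8r + p + 8 + 2q)    [combine like terms]
= −96pqr + 12p^2q + 96pq + 24pq^2 − 336q^2r + 42pq^2 + 336q^2 + 84q^3 − 336qr + 42pq + 336q + 84q^2 − 64pqr^2 + 8p^2qr + 64pqr + 16pq^2r − 224q^2r^2 + 28pq^2r + 224q^2r + 56q^3r − 512qr^2 + 64pqr + 512qr + 128q^2r − 128pr^2 + 16p^2r + 128pr + 32pqr − 288r^2 + 36pr + 288r + 72qr − 192pr^3 + 24p^2r^2 + 192pr^2 + 48pqr^2 − 192qr^3 + 24pqr^2 + 192qr^2 + 48q^2r^2 − 192r^3 + 24pr^2 + 192r^2 + 48qr^2 + 240p^2r − 30p^3 − 240p^2 − 60p^2q + 240pr − 30p^2 − 240p − 60pq + 160p^2r^2 − 20p^3r − 160p^2r − 40p^2qr    [distributive law]
= 64pqr − 48p^2q + 78pq + 66pq^2 + 16q^2r + 420q^2 + 84q^3 + 248qr + 336q + 8pqr^2 − 32p^2qr + 44pq^2r − 176q^2r^2 + 56q^3r − 272qr^2 + 88pr^2 + 96p^2r + 404pr − 96r^2 + 288r − 192pr^3 + 184p^2r^2 − 192qr^3 − 192r^3 − 30p^3 − 270p^2 − 240p − 20p^3r    [combine like terms]

64pqr − 48p^2q + 78pq + 66pq^2 + 16q^2r + 420q^2 + 84q^3 + 248qr + 336q + 8pqr^2 − 32p^2qr + 44pq^2r − 176q^2r^2 + 56q^3r − 272qr^2 + 88pr^2 + 96p^2r + 404pr − 96r^2 + 288r − 192pr^3 + 184p^2r^2 − 192qr^3 − 192r^3 − 30p^3 − 270p^2 − 240p − 20p^3r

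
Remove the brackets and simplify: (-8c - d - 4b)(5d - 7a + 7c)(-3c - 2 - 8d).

(-8c - d - 4b)(5d - 7a + 7c)(-3c - 2 - 8d)
= (-40cd + 56ac - 56c^2 - 5d^2 + 7ad - 7cd - 20bd + 28ab - 28bc)(-3c - 2 - 8d)    [distributive law]
= (-47cd + 56ac - 56c^2 - 5d^2 + 7ad - 20bd + 28ab - 28bc)(-3c - 2 - 8d)    [combine like terms]
= 141c^2d + 94cd + 376cd^2 - 168ac^2 - 112ac - 448acd + 168c^3 + 112c^2 + 448c^2d + 15cd^2 + 10d^2 + 40d^3 - 21acd - 14ad - 56ad^2 + 60bcd + 40bd + 160bd^2 - 84abc - 56ab - 224abd + 84bc^2 + 56bc + 224bcd    [distributive law]
= 589c^2d + 94cd + 391cd^2 - 168ac^2 - 112ac - 469acd + 168c^3 + 112c^2 + 10d^2 + 40d^3 - 14ad - 56ad^2 + 284bcd + 40bd + 160bd^2 - 84abc - 56ab - 224abd + 84bc^2 + 56bc    [combine like terms]

589c^2d + 94cd + 391cd^2 - 168ac^2 - 112ac - 469acd + 168c^3 + 112c^2 + 10d^2 + 40d^3 - 14ad - 56ad^2 + 284bcd + 40bd + 160bd^2 - 84abc - 56ab - 224abd + 84bc^2 + 56bc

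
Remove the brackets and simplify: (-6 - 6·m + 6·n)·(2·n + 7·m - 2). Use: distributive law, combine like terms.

-24·n - 30·m + 12 + 30·m·n - 42·m² + 12·n²

(-6 - 6·m + 6·n)·(2·n + 7·m - 2)
= -12·n - 42·m + 12 - 12·m·n - 42·m² + 12·m + 12·n² + 42·m·n - 12·n    [distributive law]
= -24·n - 30·m + 12 + 30·m·n - 42·m² + 12·n²    [combine like terms]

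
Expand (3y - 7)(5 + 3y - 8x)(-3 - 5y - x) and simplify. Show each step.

(3y - 7)(5 + 3y - 8x)(-3 - 5y - x)
= (15y + 9y² - 24xy - 35 - 21y + 56x)(-3 - 5y - x)    [distributive law]
= (-6y + 9y² - 24xy - 35 + 56x)(-3 - 5y - x)    [combine like terms]
= 18y + 30y² + 6xy - 27y² - 45y³ - 9xy² + 72xy + 120xy² + 24x²y + 105 + 175y + 35x - 168x - 280xy - 56x²    [distributive law]
= 193y + 3y² - 202xy - 45y³ + 111xy² + 24x²y + 105 - 133x - 56x²    [combine like terms]

193y + 3y² - 202xy - 45y³ + 111xy² + 24x²y + 105 - 133x - 56x²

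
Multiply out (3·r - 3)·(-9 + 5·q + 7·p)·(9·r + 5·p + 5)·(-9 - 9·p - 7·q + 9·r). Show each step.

3159·r^2 - 1485·p·r^2 - 54·q·r^2 - 2187·r^3 + 1269·p·r + 81·p^2·r + 723·p·q·r + 243·r - 891·q·r - 1863·p·q·r^2 - 945·q^2·r^2 + 1215·q·r^3 - 1410·p^2·q·r - 525·p·q^2·r + 420·q^2·r - 756·p^2·r^2 + 1701·p·r^3 - 945·p^3·r - 1485·p + 675·p^2 + 1140·p·q - 1215 - 270·q + 1410·p^2·q + 525·p·q^2 + 525·q^2 + 945·p^3

(3·r - 3)·(-9 + 5·q + 7·p)·(9·r + 5·p + 5)·(-9 - 9·p - 7·q + 9·r)
= (-27·r + 15·q·r + 21·p·r + 27 - 15·q - 21·p)·(9·r + 5·p + 5)·(-9 - 9·p - 7·q + 9·r)    [distributive law]
= (-243·r^2 - 135·p·r - 135·r + 135·q·r^2 + 75·p·q·r + 75·q·r + 189·p·r^2 + 105·p^2·r + 105·p·r + 243·r + 135·p + 135 - 135·q·r - 75·p·q - 75·q - 189·p·r - 105·p^2 - 105·p)·(-9 - 9·p - 7·q + 9·r)    [distributive law]
= (-243·r^2 - 219·p·r + 108·r + 135·q·r^2 + 75·p·q·r - 60·q·r + 189·p·r^2 + 105·p^2·r + 30·p + 135 - 75·p·q - 75·q - 105·p^2)·(-9 - 9·p - 7·q + 9·r)    [combine like terms]
= 2187·r^2 + 2187·p·r^2 + 1701·q·r^2 - 2187·r^3 + 1971·p·r + 1971·p^2·r + 1533·p·q·r - 1971·p·r^2 - 972·r - 972·p·r - 756·q·r + 972·r^2 - 1215·q·r^2 - 1215·p·q·r^2 - 945·q^2·r^2 + 1215·q·r^3 - 675·p·q·r - 675·p^2·q·r - 525·p·q^2·r + 675·p·q·r^2 + 540·q·r + 540·p·q·r + 420·q^2·r - 540·q·r^2 - 1701·p·r^2 - 1701·p^2·r^2 - 1323·p·q·r^2 + 1701·p·r^3 - 945·p^2·r - 945·p^3·r - 735·p^2·q·r + 945·p^2·r^2 - 270·p - 270·p^2 - 210·p·q + 270·p·r - 1215 - 1215·p - 945·q + 1215·r + 675·p·q + 675·p^2·q + 525·p·q^2 - 675·p·q·r + 675·q + 675·p·q + 525·q^2 - 675·q·r + 945·p^2 + 945·p^3 + 735·p^2·q - 945·p^2·r    [distributive law]
= 3159·r^2 - 1485·p·r^2 - 54·q·r^2 - 2187·r^3 + 1269·p·r + 81·p^2·r + 723·p·q·r + 243·r - 891·q·r - 1863·p·q·r^2 - 945·q^2·r^2 + 1215·q·r^3 - 1410·p^2·q·r - 525·p·q^2·r + 420·q^2·r - 756·p^2·r^2 + 1701·p·r^3 - 945·p^3·r - 1485·p + 675·p^2 + 1140·p·q - 1215 - 270·q + 1410·p^2·q + 525·p·q^2 + 525·q^2 + 945·p^3    [combine like terms]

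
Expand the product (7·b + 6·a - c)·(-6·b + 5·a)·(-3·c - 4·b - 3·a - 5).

102·b^2·c + 168·b^3 + 130·a·b^2 + 210·b^2 + 5·a·b·c - 117·a^2·b + 5·a·b - 75·a^2·c - 90·a^3 - 150·a^2 - 18·b·c^2 - 30·b·c + 15·a·c^2 + 25·a·c

(7·b + 6·a - c)·(-6·b + 5·a)·(-3·c - 4·b - 3·a - 5)
= (-42·b^2 + 35·a·b - 36·a·b + 30·a^2 + 6·b·c - 5·a·c)·(-3·c - 4·b - 3·a - 5)    [distributive law]
= (-42·b^2 - a·b + 30·a^2 + 6·b·c - 5·a·c)·(-3·c - 4·b - 3·a - 5)    [combine like terms]
= 126·b^2·c + 168·b^3 + 126·a·b^2 + 210·b^2 + 3·a·b·c + 4·a·b^2 + 3·a^2·b + 5·a·b - 90·a^2·c - 120·a^2·b - 90·a^3 - 150·a^2 - 18·b·c^2 - 24·b^2·c - 18·a·b·c - 30·b·c + 15·a·c^2 + 20·a·b·c + 15·a^2·c + 25·a·c    [distributive law]
= 102·b^2·c + 168·b^3 + 130·a·b^2 + 210·b^2 + 5·a·b·c - 117·a^2·b + 5·a·b - 75·a^2·c - 90·a^3 - 150·a^2 - 18·b·c^2 - 30·b·c + 15·a·c^2 + 25·a·c    [combine like terms]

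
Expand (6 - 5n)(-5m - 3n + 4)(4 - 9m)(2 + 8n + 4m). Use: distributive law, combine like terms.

-288m - 2412mn - 804m² + 3478m²n + 1080m³ + 464n - 1096n² + 3506mn² + 192 - 2340m²n² - 900m³n + 480n³ - 1080mn³

(6 - 5n)(-5m - 3n + 4)(4 - 9m)(2 + 8n + 4m)
= (-30m - 18n + 24 + 25mn + 15n² - 20n)(4 - 9m)(2 + 8n + 4m)    [distributive law]
= (-30m - 38n + 24 + 25mn + 15n²)(4 - 9m)(2 + 8n + 4m)    [combine like terms]
= (-120m + 270m² - 152n + 342mn + 96 - 216m + 100mn - 225m²n + 60n² - 135mn²)(2 + 8n + 4m)    [distributive law]
= (-336m + 270m² - 152n + 442mn + 96 - 225m²n + 60n² - 135mn²)(2 + 8n + 4m)    [combine like terms]
= -672m - 2688mn - 1344m² + 540m² + 2160m²n + 1080m³ - 304n - 1216n² - 608mn + 884mn + 3536mn² + 1768m²n + 192 + 768n + 384m - 450m²n - 1800m²n² - 900m³n + 120n² + 480n³ + 240mn² - 270mn² - 1080mn³ - 540m²n²    [distributive law]
= -288m - 2412mn - 804m² + 3478m²n + 1080m³ + 464n - 1096n² + 3506mn² + 192 - 2340m²n² - 900m³n + 480n³ - 1080mn³    [combine like terms]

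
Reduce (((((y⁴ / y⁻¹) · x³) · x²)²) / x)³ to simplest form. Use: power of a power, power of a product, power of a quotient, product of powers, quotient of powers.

x²⁷y³⁰

(((((y⁴ / y⁻¹) · x³) · x²)²) / x)³
= (((((y⁴ / y⁻¹) · x³) · x²)²)³) / (x³)    [power of a quotient]
= ((((y⁴ / y⁻¹) · x³) · x²)⁶) / (x³)    [power of a power]
= ((((y⁴ / y⁻¹) · x³)⁶) · ((x²)⁶)) / (x³)    [power of a product]
= ((((y⁴ / y⁻¹)⁶) · ((x³)⁶)) · ((x²)⁶)) / (x³)    [power of a product]
= (((((y⁴)⁶) / ((y⁻¹)⁶)) · ((x³)⁶)) · ((x²)⁶)) / (x³)    [power of a quotient]
= (((y²⁴ / ((y⁻¹)⁶)) · ((x³)⁶)) · ((x²)⁶)) / (x³)    [power of a power]
= (((y²⁴ / y⁻⁶) · ((x³)⁶)) · ((x²)⁶)) / (x³)    [power of a power]
= ((y³⁰ · ((x³)⁶)) · ((x²)⁶)) / (x³)    [quotient of powers]
= ((y³⁰ · x¹⁸) · ((x²)⁶)) / (x³)    [power of a power]
= ((y³⁰ · x¹⁸) · x¹²) / (x³)    [power of a power]
= x²⁷y³⁰    [quotient of powers; product of powers]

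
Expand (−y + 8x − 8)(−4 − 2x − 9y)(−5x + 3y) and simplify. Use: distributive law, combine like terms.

−428xy + 228y² + 302x²y − 255xy² + 27y³ + 80x² + 80x³ − 160x + 96y

(−y + 8x − 8)(−4 − 2x − 9y)(−5x + 3y)
= (4y + 2xy + 9y² − 32x − 16x² − 72xy + 32 + 16x + 72y)(−5x + 3y)    [distributive law]
= (76y − 70xy + 9y² − 16x − 16x² + 32)(−5x + 3y)    [combine like terms]
= −380xy + 228y² + 350x²y − 210xy² − 45xy² + 27y³ + 80x² − 48xy + 80x³ − 48x²y − 160x + 96y    [distributive law]
= −428xy + 228y² + 302x²y − 255xy² + 27y³ + 80x² + 80x³ − 160x + 96y    [combine like terms]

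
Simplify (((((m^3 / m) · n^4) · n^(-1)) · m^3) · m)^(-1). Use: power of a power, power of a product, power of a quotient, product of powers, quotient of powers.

(((((m^3 / m) · n^4) · n^(-1)) · m^3) · m)^(-1)
= (((((m^3 / m) · n^4) · n^(-1)) · m^3)^(-1)) · (m^(-1))    [power of a product]
= (((((m^3 / m) · n^4) · n^(-1))^(-1)) · ((m^3)^(-1))) · (m^(-1))    [power of a product]
= (((((m^3 / m) · n^4)^(-1)) · ((n^(-1))^(-1))) · ((m^3)^(-1))) · (m^(-1))    [power of a product]
= (((((m^3 / m)^(-1)) · ((n^4)^(-1))) · ((n^(-1))^(-1))) · ((m^3)^(-1))) · (m^(-1))    [power of a product]
= ((((((m^3)^(-1)) / (m^(-1))) · ((n^4)^(-1))) · ((n^(-1))^(-1))) · ((m^3)^(-1))) · (m^(-1))    [power of a quotient]
= ((((m^(-3) / (m^(-1))) · ((n^4)^(-1))) · ((n^(-1))^(-1))) · ((m^3)^(-1))) · (m^(-1))    [power of a power]
= (((m^(-2) · ((n^4)^(-1))) · ((n^(-1))^(-1))) · ((m^3)^(-1))) · (m^(-1))    [quotient of powers]
= (((m^(-2) · n^(-4)) · ((n^(-1))^(-1))) · ((m^3)^(-1))) · (m^(-1))    [power of a power]
= (((m^(-2) · n^(-4)) · n) · ((m^3)^(-1))) · (m^(-1))    [power of a power]
= (((m^(-2) · n^(-4)) · n) · m^(-3)) · (m^(-1))    [power of a power]
= m^(-6)n^(-3)    [product of powers]

m^(-6)n^(-3)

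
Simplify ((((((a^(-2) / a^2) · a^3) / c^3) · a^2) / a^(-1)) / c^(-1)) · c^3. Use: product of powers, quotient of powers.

a^2c

((((((a^(-2) / a^2) · a^3) / c^3) · a^2) / a^(-1)) / c^(-1)) · c^3
= (((((a^(-4) · a^3) / c^3) · a^2) / a^(-1)) / c^(-1)) · c^3    [quotient of powers]
= ((((a^(-1) / c^3) · a^2) / a^(-1)) / c^(-1)) · c^3    [product of powers]
= a^2c    [quotient of powers; product of powers]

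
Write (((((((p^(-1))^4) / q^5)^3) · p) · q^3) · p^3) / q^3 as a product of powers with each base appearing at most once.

(((((((p^(-1))^4) / q^5)^3) · p) · q^3) · p^3) / q^3
= (((((((p^(-1))^4)^3) / ((q^5)^3)) · p) · q^3) · p^3) / q^3    [power of a quotient]
= ((((((p^(-1))^12) / ((q^5)^3)) · p) · q^3) · p^3) / q^3    [power of a power]
= ((((p^(-12) / ((q^5)^3)) · p) · q^3) · p^3) / q^3    [power of a power]
= ((((p^(-12) / q^15) · p) · q^3) · p^3) / q^3    [power of a power]
= p^(-8)q^(-15)    [quotient of powers; product of powers]

p^(-8)q^(-15)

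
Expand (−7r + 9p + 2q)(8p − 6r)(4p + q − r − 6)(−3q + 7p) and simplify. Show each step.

(−7r + 9p + 2q)(8p − 6r)(4p + q − r − 6)(−3q + 7p)
= (−56pr + 42r^2 + 72p^2 − 54pr + 16pq − 12qr)(4p + q − r − 6)(−3q + 7p)    [distributive law]
= (−110pr + 42r^2 + 72p^2 + 16pq − 12qr)(4p + q − r − 6)(−3q + 7p)    [combine like terms]
= (−440p^2r − 110pqr + 110pr^2 + 660pr + 168pr^2 + 42qr^2 − 42r^3 − 252r^2 + 288p^3 + 72p^2q − 72p^2r − 432p^2 + 64p^2q + 16pq^2 − 16pqr − 96pq − 48pqr − 12q^2r + 12qr^2 + 72qr)(−3q + 7p)    [distributive law]
= (−512p^2r − 174pqr + 278pr^2 + 660pr + 54qr^2 − 42r^3 − 252r^2 + 288p^3 + 136p^2q − 432p^2 + 16pq^2 − 96pq − 12q^2r + 72qr)(−3q + 7p)    [combine like terms]
= 1536p^2qr − 3584p^3r + 522pq^2r − 1218p^2qr − 834pqr^2 + 1946p^2r^2 − 1980pqr + 4620p^2r − 162q^2r^2 + 378pqr^2 + 126qr^3 − 294pr^3 + 756qr^2 − 1764pr^2 − 864p^3q + 2016p^4 − 408p^2q^2 + 952p^3q + 1296p^2q − 3024p^3 − 48pq^3 + 112p^2q^2 + 288pq^2 − 672p^2q + 36q^3r − 84pq^2r − 216q^2r + 504pqr    [distributive law]
= 318p^2qr − 3584p^3r + 438pq^2r − 456pqr^2 + 1946p^2r^2 − 1476pqr + 4620p^2r − 162q^2r^2 + 126qr^3 − 294pr^3 + 756qr^2 − 1764pr^2 + 88p^3q + 2016p^4 − 296p^2q^2 + 624p^2q − 3024p^3 − 48pq^3 + 288pq^2 + 36q^3r − 216q^2r    [combine like terms]

318p^2qr − 3584p^3r + 438pq^2r − 456pqr^2 + 1946p^2r^2 − 1476pqr + 4620p^2r − 162q^2r^2 + 126qr^3 − 294pr^3 + 756qr^2 − 1764pr^2 + 88p^3q + 2016p^4 − 296p^2q^2 + 624p^2q − 3024p^3 − 48pq^3 + 288pq^2 + 36q^3r − 216q^2r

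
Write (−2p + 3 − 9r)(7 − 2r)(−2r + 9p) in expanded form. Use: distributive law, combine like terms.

−593pr − 126p^2 + 154pr^2 + 36p^2r − 42r + 189p + 138r^2 − 36r^3

(−2p + 3 − 9r)(7 − 2r)(−2r + 9p)
= (−14p + 4pr + 21 − 6r − 63r + 18r^2)(−2r + 9p)    [distributive law]
= (−14p + 4pr + 21 − 69r + 18r^2)(−2r + 9p)    [combine like terms]
= 28pr − 126p^2 − 8pr^2 + 36p^2r − 42r + 189p + 138r^2 − 621pr − 36r^3 + 162pr^2    [distributive law]
= −593pr − 126p^2 + 154pr^2 + 36p^2r − 42r + 189p + 138r^2 − 36r^3    [combine like terms]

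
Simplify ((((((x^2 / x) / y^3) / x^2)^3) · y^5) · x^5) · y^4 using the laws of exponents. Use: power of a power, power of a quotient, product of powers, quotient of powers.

x^2

((((((x^2 / x) / y^3) / x^2)^3) · y^5) · x^5) · y^4
= ((((((x^2 / x) / y^3)^3) / ((x^2)^3)) · y^5) · x^5) · y^4    [power of a quotient]
= ((((((x^2 / x)^3) / ((y^3)^3)) / ((x^2)^3)) · y^5) · x^5) · y^4    [power of a quotient]
= (((((((x^2)^3) / (x^3)) / ((y^3)^3)) / ((x^2)^3)) · y^5) · x^5) · y^4    [power of a quotient]
= (((((x^6 / (x^3)) / ((y^3)^3)) / ((x^2)^3)) · y^5) · x^5) · y^4    [power of a power]
= ((((x^3 / ((y^3)^3)) / ((x^2)^3)) · y^5) · x^5) · y^4    [quotient of powers]
= ((((x^3 / y^9) / ((x^2)^3)) · y^5) · x^5) · y^4    [power of a power]
= ((((x^3 / y^9) / x^6) · y^5) · x^5) · y^4    [power of a power]
= x^2    [quotient of powers; product of powers]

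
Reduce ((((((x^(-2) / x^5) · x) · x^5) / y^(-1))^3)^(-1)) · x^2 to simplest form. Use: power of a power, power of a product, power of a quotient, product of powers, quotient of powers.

x^5·y^(-3)

((((((x^(-2) / x^5) · x) · x^5) / y^(-1))^3)^(-1)) · x^2
= (((((x^(-2) / x^5) · x) · x^5) / y^(-1))^(-3)) · x^2    [power of a power]
= (((((x^(-2) / x^5) · x) · x^5)^(-3)) / ((y^(-1))^(-3))) · x^2    [power of a quotient]
= (((((x^(-2) / x^5) · x)^(-3)) · ((x^5)^(-3))) / ((y^(-1))^(-3))) · x^2    [power of a product]
= (((((x^(-2) / x^5)^(-3)) · (x^(-3))) · ((x^5)^(-3))) / ((y^(-1))^(-3))) · x^2    [power of a product]
= ((((((x^(-2))^(-3)) / ((x^5)^(-3))) · (x^(-3))) · ((x^5)^(-3))) / ((y^(-1))^(-3))) · x^2    [power of a quotient]
= ((((x^6 / ((x^5)^(-3))) · (x^(-3))) · ((x^5)^(-3))) / ((y^(-1))^(-3))) · x^2    [power of a power]
= ((((x^6 / x^(-15)) · (x^(-3))) · ((x^5)^(-3))) / ((y^(-1))^(-3))) · x^2    [power of a power]
= (((x^21 · (x^(-3))) · ((x^5)^(-3))) / ((y^(-1))^(-3))) · x^2    [quotient of powers]
= ((x^18 · ((x^5)^(-3))) / ((y^(-1))^(-3))) · x^2    [product of powers]
= ((x^18 · x^(-15)) / ((y^(-1))^(-3))) · x^2    [power of a power]
= (x^3 / ((y^(-1))^(-3))) · x^2    [product of powers]
= (x^3 / y^3) · x^2    [power of a power]
= x^5·y^(-3)    [quotient of powers; product of powers]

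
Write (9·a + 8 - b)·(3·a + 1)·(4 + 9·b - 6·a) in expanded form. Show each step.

-90·a^2 + 261·a^2·b - 162·a^3 + 84·a + 291·a·b + 32 + 68·b - 27·a·b^2 - 9·b^2

(9·a + 8 - b)·(3·a + 1)·(4 + 9·b - 6·a)
= (27·a^2 + 9·a + 24·a + 8 - 3·a·b - b)·(4 + 9·b - 6·a)    [distributive law]
= (27·a^2 + 33·a + 8 - 3·a·b - b)·(4 + 9·b - 6·a)    [combine like terms]
= 108·a^2 + 243·a^2·b - 162·a^3 + 132·a + 297·a·b - 198·a^2 + 32 + 72·b - 48·a - 12·a·b - 27·a·b^2 + 18·a^2·b - 4·b - 9·b^2 + 6·a·b    [distributive law]
= -90·a^2 + 261·a^2·b - 162·a^3 + 84·a + 291·a·b + 32 + 68·b - 27·a·b^2 - 9·b^2    [combine like terms]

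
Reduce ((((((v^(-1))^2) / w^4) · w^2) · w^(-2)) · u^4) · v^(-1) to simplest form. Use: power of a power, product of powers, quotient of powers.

u^4v^(-3)w^(-4)

((((((v^(-1))^2) / w^4) · w^2) · w^(-2)) · u^4) · v^(-1)
= ((((v^(-2) / w^4) · w^2) · w^(-2)) · u^4) · v^(-1)    [power of a power]
= u^4v^(-3)w^(-4)    [quotient of powers; product of powers]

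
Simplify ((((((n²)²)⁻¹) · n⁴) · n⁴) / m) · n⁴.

m⁻¹·n⁸

((((((n²)²)⁻¹) · n⁴) · n⁴) / m) · n⁴
= (((((n²)⁻²) · n⁴) · n⁴) / m) · n⁴    [power of a power]
= ((((n⁻⁴) · n⁴) · n⁴) / m) · n⁴    [power of a power]
= ((n⁰ · n⁴) / m) · n⁴    [product of powers]
= (n⁴ / m) · n⁴    [product of powers]
= m⁻¹·n⁸    [quotient of powers; product of powers]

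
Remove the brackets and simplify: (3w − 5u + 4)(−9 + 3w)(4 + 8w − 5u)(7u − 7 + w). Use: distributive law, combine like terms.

−4701uw + 2292w + 240w^2 + 942uw^2 − 588w^3 + 1875u^2w + 339uw^3 + 72w^4 − 1080u^2w^2 + 4095u^2 − 3528u − 1575u^3 + 525u^3w + 1008

(3w − 5u + 4)(−9 + 3w)(4 + 8w − 5u)(7u − 7 + w)
= (−27w + 9w^2 + 45u − 15uw − 36 + 12w)(4 + 8w − 5u)(7u − 7 + w)    [distributive law]
= (−15w + 9w^2 + 45u − 15uw − 36)(4 + 8w − 5u)(7u − 7 + w)    [combine like terms]
= (−60w − 120w^2 + 75uw + 36w^2 + 72w^3 − 45uw^2 + 180u + 360uw − 225u^2 − 60uw − 120uw^2 + 75u^2w − 144 − 288w + 180u)(7u − 7 + w)    [distributive law]
= (−348w − 84w^2 + 375uw + 72w^3 − 165uw^2 + 360u − 225u^2 + 75u^2w − 144)(7u − 7 + w)    [combine like terms]
= −2436uw + 2436w − 348w^2 − 588uw^2 + 588w^2 − 84w^3 + 2625u^2w − 2625uw + 375uw^2 + 504uw^3 − 504w^3 + 72w^4 − 1155u^2w^2 + 1155uw^2 − 165uw^3 + 2520u^2 − 2520u + 360uw − 1575u^3 + 1575u^2 − 225u^2w + 525u^3w − 525u^2w + 75u^2w^2 − 1008u + 1008 − 144w    [distributive law]
= −4701uw + 2292w + 240w^2 + 942uw^2 − 588w^3 + 1875u^2w + 339uw^3 + 72w^4 − 1080u^2w^2 + 4095u^2 − 3528u − 1575u^3 + 525u^3w + 1008    [combine like terms]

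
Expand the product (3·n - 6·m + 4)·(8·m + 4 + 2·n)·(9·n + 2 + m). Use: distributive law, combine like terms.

114·m·n² + 116·m·n - 420·m²·n + 192·n² + 184·n + 54·n³ - 88·m² - 48·m³ + 32·m + 32

(3·n - 6·m + 4)·(8·m + 4 + 2·n)·(9·n + 2 + m)
= (24·m·n + 12·n + 6·n² - 48·m² - 24·m - 12·m·n + 32·m + 16 + 8·n)·(9·n + 2 + m)    [distributive law]
= (12·m·n + 20·n + 6·n² - 48·m² + 8·m + 16)·(9·n + 2 + m)    [combine like terms]
= 108·m·n² + 24·m·n + 12·m²·n + 180·n² + 40·n + 20·m·n + 54·n³ + 12·n² + 6·m·n² - 432·m²·n - 96·m² - 48·m³ + 72·m·n + 16·m + 8·m² + 144·n + 32 + 16·m    [distributive law]
= 114·m·n² + 116·m·n - 420·m²·n + 192·n² + 184·n + 54·n³ - 88·m² - 48·m³ + 32·m + 32    [combine like terms]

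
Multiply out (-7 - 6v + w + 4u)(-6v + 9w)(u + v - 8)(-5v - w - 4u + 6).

-114uv^2 - 291uvw - 1080u^2v + 2748uv + 1446v^3 - 2199v^2w + 204v^2 + 318vw - 2016v + 693uw^2 + 1620u^2w - 4122uw - 3vw^2 - 936w^2 + 3024w - 204uv^3 + 348uv^2w + 72u^2v^2 - 180v^4 + 264v^3w - 57uvw^2 - 60u^2vw + 15v^2w^2 - 9uw^3 - 72u^2w^2 - 9vw^3 + 72w^3 + 96u^3v - 144u^3w

(-7 - 6v + w + 4u)(-6v + 9w)(u + v - 8)(-5v - w - 4u + 6)
= (42v - 63w + 36v^2 - 54vw - 6vw + 9w^2 - 24uv + 36uw)(u + v - 8)(-5v - w - 4u + 6)    [distributive law]
= (42v - 63w + 36v^2 - 60vw + 9w^2 - 24uv + 36uw)(u + v - 8)(-5v - w - 4u + 6)    [combine like terms]
= (42uv + 42v^2 - 336v - 63uw - 63vw + 504w + 36uv^2 + 36v^3 - 288v^2 - 60uvw - 60v^2w + 480vw + 9uw^2 + 9vw^2 - 72w^2 - 24u^2v - 24uv^2 + 192uv + 36u^2w + 36uvw - 288uw)(-5v - w - 4u + 6)    [distributive law]
= (234uv - 246v^2 - 336v - 351uw + 417vw + 504w + 12uv^2 + 36v^3 - 24uvw - 60v^2w + 9uw^2 + 9vw^2 - 72w^2 - 24u^2v + 36u^2w)(-5v - w - 4u + 6)    [combine like terms]
= -1170uv^2 - 234uvw - 936u^2v + 1404uv + 1230v^3 + 246v^2w + 984uv^2 - 1476v^2 + 1680v^2 + 336vw + 1344uv - 2016v + 1755uvw + 351uw^2 + 1404u^2w - 2106uw - 2085v^2w - 417vw^2 - 1668uvw + 2502vw - 2520vw - 504w^2 - 2016uw + 3024w - 60uv^3 - 12uv^2w - 48u^2v^2 + 72uv^2 - 180v^4 - 36v^3w - 144uv^3 + 216v^3 + 120uv^2w + 24uvw^2 + 96u^2vw - 144uvw + 300v^3w + 60v^2w^2 + 240uv^2w - 360v^2w - 45uvw^2 - 9uw^3 - 36u^2w^2 + 54uw^2 - 45v^2w^2 - 9vw^3 - 36uvw^2 + 54vw^2 + 360vw^2 + 72w^3 + 288uw^2 - 432w^2 + 120u^2v^2 + 24u^2vw + 96u^3v - 144u^2v - 180u^2vw - 36u^2w^2 - 144u^3w + 216u^2w    [distributive law]
= -114uv^2 - 291uvw - 1080u^2v + 2748uv + 1446v^3 - 2199v^2w + 204v^2 + 318vw - 2016v + 693uw^2 + 1620u^2w - 4122uw - 3vw^2 - 936w^2 + 3024w - 204uv^3 + 348uv^2w + 72u^2v^2 - 180v^4 + 264v^3w - 57uvw^2 - 60u^2vw + 15v^2w^2 - 9uw^3 - 72u^2w^2 - 9vw^3 + 72w^3 + 96u^3v - 144u^3w    [combine like terms]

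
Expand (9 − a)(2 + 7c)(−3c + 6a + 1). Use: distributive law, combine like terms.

9c + 106a + 18 − 189c^2 + 377ac − 12a^2 + 21ac^2 − 42a^2c

(9 − a)(2 + 7c)(−3c + 6a + 1)
= (18 + 63c − 2a − 7ac)(−3c + 6a + 1)    [distributive law]
= −54c + 108a + 18 − 189c^2 + 378ac + 63c + 6ac − 12a^2 − 2a + 21ac^2 − 42a^2c − 7ac    [distributive law]
= 9c + 106a + 18 − 189c^2 + 377ac − 12a^2 + 21ac^2 − 42a^2c    [combine like terms]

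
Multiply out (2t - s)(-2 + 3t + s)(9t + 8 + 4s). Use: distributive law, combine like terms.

12t^2 - 32t - 6st + 54t^3 + 15st^2 - 13s^2t + 16s - 4s^3

(2t - s)(-2 + 3t + s)(9t + 8 + 4s)
= (-4t + 6t^2 + 2st + 2s - 3st - s^2)(9t + 8 + 4s)    [distributive law]
= (-4t + 6t^2 - st + 2s - s^2)(9t + 8 + 4s)    [combine like terms]
= -36t^2 - 32t - 16st + 54t^3 + 48t^2 + 24st^2 - 9st^2 - 8st - 4s^2t + 18st + 16s + 8s^2 - 9s^2t - 8s^2 - 4s^3    [distributive law]
= 12t^2 - 32t - 6st + 54t^3 + 15st^2 - 13s^2t + 16s - 4s^3    [combine like terms]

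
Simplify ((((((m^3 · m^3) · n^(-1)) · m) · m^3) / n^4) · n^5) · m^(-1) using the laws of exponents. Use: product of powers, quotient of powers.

m^9

((((((m^3 · m^3) · n^(-1)) · m) · m^3) / n^4) · n^5) · m^(-1)
= (((((m^6 · n^(-1)) · m) · m^3) / n^4) · n^5) · m^(-1)    [product of powers]
= m^9    [quotient of powers; product of powers]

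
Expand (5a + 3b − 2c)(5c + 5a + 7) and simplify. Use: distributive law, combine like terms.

(5a + 3b − 2c)(5c + 5a + 7)
= 25ac + 25a^2 + 35a + 15bc + 15ab + 21b − 10c^2 − 10ac − 14c    [distributive law]
= 15ac + 25a^2 + 35a + 15bc + 15ab + 21b − 10c^2 − 14c    [combine like terms]

15ac + 25a^2 + 35a + 15bc + 15ab + 21b − 10c^2 − 14c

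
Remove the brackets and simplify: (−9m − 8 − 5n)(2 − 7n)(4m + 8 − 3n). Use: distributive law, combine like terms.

(−9m − 8 − 5n)(2 − 7n)(4m + 8 − 3n)
= (−18m + 63mn − 16 + 56n − 10n + 35n^2)(4m + 8 − 3n)    [distributive law]
= (−18m + 63mn − 16 + 46n + 35n^2)(4m + 8 − 3n)    [combine like terms]
= −72m^2 − 144m + 54mn + 252m^2n + 504mn − 189mn^2 − 64m − 128 + 48n + 184mn + 368n − 138n^2 + 140mn^2 + 280n^2 − 105n^3    [distributive law]
= −72m^2 − 208m + 742mn + 252m^2n − 49mn^2 − 128 + 416n + 142n^2 − 105n^3    [combine like terms]

−72m^2 − 208m + 742mn + 252m^2n − 49mn^2 − 128 + 416n + 142n^2 − 105n^3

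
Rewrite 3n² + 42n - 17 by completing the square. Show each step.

3(n + 7)² - 164

3n² + 42n - 17
= 3(n² + 14n) - 17    [factor out 3 from the n-terms]
= 3(n² + 14n + 49 - 49) - 17    [add and subtract 49 inside the bracket]
= 3(n + 7)² - 147 - 17    [perfect-square identity]
= 3(n + 7)² - 164    [combine constants]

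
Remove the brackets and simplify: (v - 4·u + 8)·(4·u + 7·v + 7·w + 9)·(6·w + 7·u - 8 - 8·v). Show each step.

(v - 4·u + 8)·(4·u + 7·v + 7·w + 9)·(6·w + 7·u - 8 - 8·v)
= (4·u·v + 7·v^2 + 7·v·w + 9·v - 16·u^2 - 28·u·v - 28·u·w - 36·u + 32·u + 56·v + 56·w + 72)·(6·w + 7·u - 8 - 8·v)    [distributive law]
= (-24·u·v + 7·v^2 + 7·v·w + 65·v - 16·u^2 - 28·u·w - 4·u + 56·w + 72)·(6·w + 7·u - 8 - 8·v)    [combine like terms]
= -144·u·v·w - 168·u^2·v + 192·u·v + 192·u·v^2 + 42·v^2·w + 49·u·v^2 - 56·v^2 - 56·v^3 + 42·v·w^2 + 49·u·v·w - 56·v·w - 56·v^2·w + 390·v·w + 455·u·v - 520·v - 520·v^2 - 96·u^2·w - 112·u^3 + 128·u^2 + 128·u^2·v - 168·u·w^2 - 196·u^2·w + 224·u·w + 224·u·v·w - 24·u·w - 28·u^2 + 32·u + 32·u·v + 336·w^2 + 392·u·w - 448·w - 448·v·w + 432·w + 504·u - 576 - 576·v    [distributive law]
= 129·u·v·w - 40·u^2·v + 679·u·v + 241·u·v^2 - 14·v^2·w - 576·v^2 - 56·v^3 + 42·v·w^2 - 114·v·w - 1096·v - 292·u^2·w - 112·u^3 + 100·u^2 - 168·u·w^2 + 592·u·w + 536·u + 336·w^2 - 16·w - 576    [combine like terms]

129·u·v·w - 40·u^2·v + 679·u·v + 241·u·v^2 - 14·v^2·w - 576·v^2 - 56·v^3 + 42·v·w^2 - 114·v·w - 1096·v - 292·u^2·w - 112·u^3 + 100·u^2 - 168·u·w^2 + 592·u·w + 536·u + 336·w^2 - 16·w - 576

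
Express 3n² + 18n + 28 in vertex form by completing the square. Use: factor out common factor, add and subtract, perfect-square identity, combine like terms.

3(n + 3)² + 1

3n² + 18n + 28
= 3(n² + 6n) + 28    [factor out 3 from the n-terms]
= 3(n² + 6n + 9 - 9) + 28    [add and subtract 9 inside the bracket]
= 3(n + 3)² - 27 + 28    [perfect-square identity]
= 3(n + 3)² + 1    [combine constants]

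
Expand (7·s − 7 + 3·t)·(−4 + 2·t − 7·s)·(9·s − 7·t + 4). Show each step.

(7·s − 7 + 3·t)·(−4 + 2·t − 7·s)·(9·s − 7·t + 4)
= (−28·s + 14·s·t − 49·s^2 + 28 − 14·t + 49·s − 12·t + 6·t^2 − 21·s·t)·(9·s − 7·t + 4)    [distributive law]
= (21·s − 7·s·t − 49·s^2 + 28 − 26·t + 6·t^2)·(9·s − 7·t + 4)    [combine like terms]
= 189·s^2 − 147·s·t + 84·s − 63·s^2·t + 49·s·t^2 − 28·s·t − 441·s^3 + 343·s^2·t − 196·s^2 + 252·s − 196·t + 112 − 234·s·t + 182·t^2 − 104·t + 54·s·t^2 − 42·t^3 + 24·t^2    [distributive law]
= −7·s^2 − 409·s·t + 336·s + 280·s^2·t + 103·s·t^2 − 441·s^3 − 300·t + 112 + 206·t^2 − 42·t^3    [combine like terms]

−7·s^2 − 409·s·t + 336·s + 280·s^2·t + 103·s·t^2 − 441·s^3 − 300·t + 112 + 206·t^2 − 42·t^3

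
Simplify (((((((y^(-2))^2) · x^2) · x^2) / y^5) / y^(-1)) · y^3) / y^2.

x^4·y^(-7)

(((((((y^(-2))^2) · x^2) · x^2) / y^5) / y^(-1)) · y^3) / y^2
= (((((y^(-4) · x^2) · x^2) / y^5) / y^(-1)) · y^3) / y^2    [power of a power]
= x^4·y^(-7)    [quotient of powers; product of powers]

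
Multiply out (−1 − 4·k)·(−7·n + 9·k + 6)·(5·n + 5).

(−1 − 4·k)·(−7·n + 9·k + 6)·(5·n + 5)
= (7·n − 9·k − 6 + 28·k·n − 36·k^2 − 24·k)·(5·n + 5)    [distributive law]
= (7·n − 33·k − 6 + 28·k·n − 36·k^2)·(5·n + 5)    [combine like terms]
= 35·n^2 + 35·n − 165·k·n − 165·k − 30·n − 30 + 140·k·n^2 + 140·k·n − 180·k^2·n − 180·k^2    [distributive law]
= 35·n^2 + 5·n − 25·k·n − 165·k − 30 + 140·k·n^2 − 180·k^2·n − 180·k^2    [combine like terms]

35·n^2 + 5·n − 25·k·n − 165·k − 30 + 140·k·n^2 − 180·k^2·n − 180·k^2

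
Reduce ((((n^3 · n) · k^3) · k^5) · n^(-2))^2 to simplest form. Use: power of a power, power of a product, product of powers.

((((n^3 · n) · k^3) · k^5) · n^(-2))^2
= ((((n^3 · n) · k^3) · k^5)^2) · ((n^(-2))^2)    [power of a product]
= ((((n^3 · n) · k^3)^2) · ((k^5)^2)) · ((n^(-2))^2)    [power of a product]
= ((((n^3 · n)^2) · ((k^3)^2)) · ((k^5)^2)) · ((n^(-2))^2)    [power of a product]
= (((((n^3)^2) · (n^2)) · ((k^3)^2)) · ((k^5)^2)) · ((n^(-2))^2)    [power of a product]
= (((n^6 · (n^2)) · ((k^3)^2)) · ((k^5)^2)) · ((n^(-2))^2)    [power of a power]
= ((n^8 · ((k^3)^2)) · ((k^5)^2)) · ((n^(-2))^2)    [product of powers]
= ((n^8 · k^6) · ((k^5)^2)) · ((n^(-2))^2)    [power of a power]
= ((n^8 · k^6) · k^10) · ((n^(-2))^2)    [power of a power]
= ((n^8 · k^6) · k^10) · n^(-4)    [power of a power]
= k^16n^4    [product of powers]

k^16n^4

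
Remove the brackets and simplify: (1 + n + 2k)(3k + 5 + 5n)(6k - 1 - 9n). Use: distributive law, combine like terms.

72k^2 + 17k - 70kn - 5 - 55n - 95n^2 + 24k^2n - 87kn^2 - 45n^3 + 36k^3

(1 + n + 2k)(3k + 5 + 5n)(6k - 1 - 9n)
= (3k + 5 + 5n + 3kn + 5n + 5n^2 + 6k^2 + 10k + 10kn)(6k - 1 - 9n)    [distributive law]
= (13k + 5 + 10n + 13kn + 5n^2 + 6k^2)(6k - 1 - 9n)    [combine like terms]
= 78k^2 - 13k - 117kn + 30k - 5 - 45n + 60kn - 10n - 90n^2 + 78k^2n - 13kn - 117kn^2 + 30kn^2 - 5n^2 - 45n^3 + 36k^3 - 6k^2 - 54k^2n    [distributive law]
= 72k^2 + 17k - 70kn - 5 - 55n - 95n^2 + 24k^2n - 87kn^2 - 45n^3 + 36k^3    [combine like terms]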